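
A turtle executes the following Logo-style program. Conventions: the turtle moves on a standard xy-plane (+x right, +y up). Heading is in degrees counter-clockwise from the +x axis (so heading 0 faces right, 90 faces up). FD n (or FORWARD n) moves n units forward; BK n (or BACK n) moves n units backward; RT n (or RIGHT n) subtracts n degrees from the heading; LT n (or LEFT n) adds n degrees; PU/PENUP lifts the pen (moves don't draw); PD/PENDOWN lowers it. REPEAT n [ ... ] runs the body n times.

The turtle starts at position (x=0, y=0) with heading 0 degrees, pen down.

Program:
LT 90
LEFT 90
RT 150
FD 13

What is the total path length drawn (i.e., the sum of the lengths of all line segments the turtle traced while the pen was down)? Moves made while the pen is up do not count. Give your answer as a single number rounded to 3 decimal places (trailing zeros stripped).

Answer: 13

Derivation:
Executing turtle program step by step:
Start: pos=(0,0), heading=0, pen down
LT 90: heading 0 -> 90
LT 90: heading 90 -> 180
RT 150: heading 180 -> 30
FD 13: (0,0) -> (11.258,6.5) [heading=30, draw]
Final: pos=(11.258,6.5), heading=30, 1 segment(s) drawn

Segment lengths:
  seg 1: (0,0) -> (11.258,6.5), length = 13
Total = 13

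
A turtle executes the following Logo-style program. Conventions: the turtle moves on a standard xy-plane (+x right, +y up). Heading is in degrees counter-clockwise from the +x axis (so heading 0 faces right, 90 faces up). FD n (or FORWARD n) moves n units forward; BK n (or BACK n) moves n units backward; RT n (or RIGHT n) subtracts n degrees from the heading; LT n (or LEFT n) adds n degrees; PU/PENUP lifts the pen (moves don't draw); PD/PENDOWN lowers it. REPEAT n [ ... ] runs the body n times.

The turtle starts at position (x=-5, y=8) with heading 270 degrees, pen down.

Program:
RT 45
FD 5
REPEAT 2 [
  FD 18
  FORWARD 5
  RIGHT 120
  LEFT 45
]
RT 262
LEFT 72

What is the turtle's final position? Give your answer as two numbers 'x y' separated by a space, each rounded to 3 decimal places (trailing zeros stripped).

Answer: -44.718 -0.299

Derivation:
Executing turtle program step by step:
Start: pos=(-5,8), heading=270, pen down
RT 45: heading 270 -> 225
FD 5: (-5,8) -> (-8.536,4.464) [heading=225, draw]
REPEAT 2 [
  -- iteration 1/2 --
  FD 18: (-8.536,4.464) -> (-21.263,-8.263) [heading=225, draw]
  FD 5: (-21.263,-8.263) -> (-24.799,-11.799) [heading=225, draw]
  RT 120: heading 225 -> 105
  LT 45: heading 105 -> 150
  -- iteration 2/2 --
  FD 18: (-24.799,-11.799) -> (-40.387,-2.799) [heading=150, draw]
  FD 5: (-40.387,-2.799) -> (-44.718,-0.299) [heading=150, draw]
  RT 120: heading 150 -> 30
  LT 45: heading 30 -> 75
]
RT 262: heading 75 -> 173
LT 72: heading 173 -> 245
Final: pos=(-44.718,-0.299), heading=245, 5 segment(s) drawn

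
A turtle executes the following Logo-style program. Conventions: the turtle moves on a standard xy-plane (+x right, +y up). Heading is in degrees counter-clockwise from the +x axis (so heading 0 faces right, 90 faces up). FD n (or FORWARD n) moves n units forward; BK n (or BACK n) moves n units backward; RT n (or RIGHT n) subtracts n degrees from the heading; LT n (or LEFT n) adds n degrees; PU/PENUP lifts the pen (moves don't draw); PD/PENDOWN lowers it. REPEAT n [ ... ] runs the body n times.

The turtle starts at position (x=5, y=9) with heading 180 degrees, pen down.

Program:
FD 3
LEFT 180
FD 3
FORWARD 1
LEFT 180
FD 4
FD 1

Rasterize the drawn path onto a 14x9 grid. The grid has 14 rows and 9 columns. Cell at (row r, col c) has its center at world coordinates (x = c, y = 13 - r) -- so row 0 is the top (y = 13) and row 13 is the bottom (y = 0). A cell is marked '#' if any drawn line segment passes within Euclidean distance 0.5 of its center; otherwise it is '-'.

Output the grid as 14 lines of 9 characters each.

Answer: ---------
---------
---------
---------
-######--
---------
---------
---------
---------
---------
---------
---------
---------
---------

Derivation:
Segment 0: (5,9) -> (2,9)
Segment 1: (2,9) -> (5,9)
Segment 2: (5,9) -> (6,9)
Segment 3: (6,9) -> (2,9)
Segment 4: (2,9) -> (1,9)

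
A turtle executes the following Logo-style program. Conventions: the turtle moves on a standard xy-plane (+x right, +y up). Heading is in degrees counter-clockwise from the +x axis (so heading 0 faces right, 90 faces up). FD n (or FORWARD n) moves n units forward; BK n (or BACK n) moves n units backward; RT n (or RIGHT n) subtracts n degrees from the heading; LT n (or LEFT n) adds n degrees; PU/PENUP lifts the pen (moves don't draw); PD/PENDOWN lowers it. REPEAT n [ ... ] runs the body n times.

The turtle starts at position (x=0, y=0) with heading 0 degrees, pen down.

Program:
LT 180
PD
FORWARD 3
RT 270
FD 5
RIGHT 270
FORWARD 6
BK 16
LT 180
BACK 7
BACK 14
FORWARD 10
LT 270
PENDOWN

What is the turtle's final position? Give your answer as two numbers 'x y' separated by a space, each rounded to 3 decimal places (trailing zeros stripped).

Answer: -2 -5

Derivation:
Executing turtle program step by step:
Start: pos=(0,0), heading=0, pen down
LT 180: heading 0 -> 180
PD: pen down
FD 3: (0,0) -> (-3,0) [heading=180, draw]
RT 270: heading 180 -> 270
FD 5: (-3,0) -> (-3,-5) [heading=270, draw]
RT 270: heading 270 -> 0
FD 6: (-3,-5) -> (3,-5) [heading=0, draw]
BK 16: (3,-5) -> (-13,-5) [heading=0, draw]
LT 180: heading 0 -> 180
BK 7: (-13,-5) -> (-6,-5) [heading=180, draw]
BK 14: (-6,-5) -> (8,-5) [heading=180, draw]
FD 10: (8,-5) -> (-2,-5) [heading=180, draw]
LT 270: heading 180 -> 90
PD: pen down
Final: pos=(-2,-5), heading=90, 7 segment(s) drawn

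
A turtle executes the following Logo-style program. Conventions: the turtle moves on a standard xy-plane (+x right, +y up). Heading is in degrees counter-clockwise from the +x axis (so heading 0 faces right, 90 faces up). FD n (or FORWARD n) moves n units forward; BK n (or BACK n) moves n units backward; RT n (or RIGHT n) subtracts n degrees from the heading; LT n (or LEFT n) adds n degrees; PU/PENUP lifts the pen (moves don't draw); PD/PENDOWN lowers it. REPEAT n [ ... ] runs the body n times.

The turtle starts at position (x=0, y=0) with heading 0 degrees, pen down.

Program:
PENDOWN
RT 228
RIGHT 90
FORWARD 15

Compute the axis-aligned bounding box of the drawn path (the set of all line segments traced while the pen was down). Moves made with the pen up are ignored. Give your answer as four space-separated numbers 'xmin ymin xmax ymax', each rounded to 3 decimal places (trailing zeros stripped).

Answer: 0 0 11.147 10.037

Derivation:
Executing turtle program step by step:
Start: pos=(0,0), heading=0, pen down
PD: pen down
RT 228: heading 0 -> 132
RT 90: heading 132 -> 42
FD 15: (0,0) -> (11.147,10.037) [heading=42, draw]
Final: pos=(11.147,10.037), heading=42, 1 segment(s) drawn

Segment endpoints: x in {0, 11.147}, y in {0, 10.037}
xmin=0, ymin=0, xmax=11.147, ymax=10.037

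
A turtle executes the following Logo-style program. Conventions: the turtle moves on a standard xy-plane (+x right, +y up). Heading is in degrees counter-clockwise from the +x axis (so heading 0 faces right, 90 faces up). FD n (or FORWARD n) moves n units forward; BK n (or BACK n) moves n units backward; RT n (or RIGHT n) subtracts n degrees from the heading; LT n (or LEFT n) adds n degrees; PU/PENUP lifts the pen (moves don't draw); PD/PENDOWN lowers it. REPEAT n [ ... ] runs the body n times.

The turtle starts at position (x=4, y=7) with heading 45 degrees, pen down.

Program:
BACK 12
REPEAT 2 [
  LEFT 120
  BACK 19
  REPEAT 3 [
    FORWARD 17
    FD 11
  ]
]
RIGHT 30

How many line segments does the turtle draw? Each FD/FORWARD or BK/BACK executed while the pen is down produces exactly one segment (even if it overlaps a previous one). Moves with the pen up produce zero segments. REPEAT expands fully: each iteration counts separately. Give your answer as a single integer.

Executing turtle program step by step:
Start: pos=(4,7), heading=45, pen down
BK 12: (4,7) -> (-4.485,-1.485) [heading=45, draw]
REPEAT 2 [
  -- iteration 1/2 --
  LT 120: heading 45 -> 165
  BK 19: (-4.485,-1.485) -> (13.867,-6.403) [heading=165, draw]
  REPEAT 3 [
    -- iteration 1/3 --
    FD 17: (13.867,-6.403) -> (-2.553,-2.003) [heading=165, draw]
    FD 11: (-2.553,-2.003) -> (-13.179,0.844) [heading=165, draw]
    -- iteration 2/3 --
    FD 17: (-13.179,0.844) -> (-29.599,5.244) [heading=165, draw]
    FD 11: (-29.599,5.244) -> (-40.225,8.091) [heading=165, draw]
    -- iteration 3/3 --
    FD 17: (-40.225,8.091) -> (-56.645,12.491) [heading=165, draw]
    FD 11: (-56.645,12.491) -> (-67.27,15.338) [heading=165, draw]
  ]
  -- iteration 2/2 --
  LT 120: heading 165 -> 285
  BK 19: (-67.27,15.338) -> (-72.188,33.691) [heading=285, draw]
  REPEAT 3 [
    -- iteration 1/3 --
    FD 17: (-72.188,33.691) -> (-67.788,17.27) [heading=285, draw]
    FD 11: (-67.788,17.27) -> (-64.941,6.645) [heading=285, draw]
    -- iteration 2/3 --
    FD 17: (-64.941,6.645) -> (-60.541,-9.776) [heading=285, draw]
    FD 11: (-60.541,-9.776) -> (-57.694,-20.401) [heading=285, draw]
    -- iteration 3/3 --
    FD 17: (-57.694,-20.401) -> (-53.294,-36.822) [heading=285, draw]
    FD 11: (-53.294,-36.822) -> (-50.447,-47.447) [heading=285, draw]
  ]
]
RT 30: heading 285 -> 255
Final: pos=(-50.447,-47.447), heading=255, 15 segment(s) drawn
Segments drawn: 15

Answer: 15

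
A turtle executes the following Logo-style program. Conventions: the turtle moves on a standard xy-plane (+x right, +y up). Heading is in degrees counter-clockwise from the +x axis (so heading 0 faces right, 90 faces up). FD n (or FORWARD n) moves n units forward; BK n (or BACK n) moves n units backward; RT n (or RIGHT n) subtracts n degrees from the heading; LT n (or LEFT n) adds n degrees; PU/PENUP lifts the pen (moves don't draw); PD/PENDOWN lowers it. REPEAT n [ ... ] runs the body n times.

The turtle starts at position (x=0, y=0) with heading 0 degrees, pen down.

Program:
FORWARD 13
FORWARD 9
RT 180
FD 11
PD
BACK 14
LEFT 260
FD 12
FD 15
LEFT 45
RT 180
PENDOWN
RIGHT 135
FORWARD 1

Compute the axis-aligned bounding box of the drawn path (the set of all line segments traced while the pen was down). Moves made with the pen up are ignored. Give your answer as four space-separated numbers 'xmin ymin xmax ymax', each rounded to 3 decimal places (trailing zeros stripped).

Executing turtle program step by step:
Start: pos=(0,0), heading=0, pen down
FD 13: (0,0) -> (13,0) [heading=0, draw]
FD 9: (13,0) -> (22,0) [heading=0, draw]
RT 180: heading 0 -> 180
FD 11: (22,0) -> (11,0) [heading=180, draw]
PD: pen down
BK 14: (11,0) -> (25,0) [heading=180, draw]
LT 260: heading 180 -> 80
FD 12: (25,0) -> (27.084,11.818) [heading=80, draw]
FD 15: (27.084,11.818) -> (29.689,26.59) [heading=80, draw]
LT 45: heading 80 -> 125
RT 180: heading 125 -> 305
PD: pen down
RT 135: heading 305 -> 170
FD 1: (29.689,26.59) -> (28.704,26.763) [heading=170, draw]
Final: pos=(28.704,26.763), heading=170, 7 segment(s) drawn

Segment endpoints: x in {0, 11, 13, 22, 25, 27.084, 28.704, 29.689}, y in {0, 0, 0, 11.818, 26.59, 26.763}
xmin=0, ymin=0, xmax=29.689, ymax=26.763

Answer: 0 0 29.689 26.763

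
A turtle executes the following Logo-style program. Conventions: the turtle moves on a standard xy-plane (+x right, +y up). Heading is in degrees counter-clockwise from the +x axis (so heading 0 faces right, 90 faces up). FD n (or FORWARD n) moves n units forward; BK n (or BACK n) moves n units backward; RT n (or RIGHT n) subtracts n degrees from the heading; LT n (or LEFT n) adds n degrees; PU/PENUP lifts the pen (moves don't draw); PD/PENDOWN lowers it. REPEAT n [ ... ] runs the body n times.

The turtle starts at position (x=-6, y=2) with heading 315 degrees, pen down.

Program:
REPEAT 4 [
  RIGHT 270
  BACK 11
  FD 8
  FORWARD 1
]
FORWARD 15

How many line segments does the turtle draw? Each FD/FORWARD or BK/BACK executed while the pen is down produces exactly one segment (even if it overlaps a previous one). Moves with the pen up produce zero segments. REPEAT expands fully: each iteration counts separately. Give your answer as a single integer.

Executing turtle program step by step:
Start: pos=(-6,2), heading=315, pen down
REPEAT 4 [
  -- iteration 1/4 --
  RT 270: heading 315 -> 45
  BK 11: (-6,2) -> (-13.778,-5.778) [heading=45, draw]
  FD 8: (-13.778,-5.778) -> (-8.121,-0.121) [heading=45, draw]
  FD 1: (-8.121,-0.121) -> (-7.414,0.586) [heading=45, draw]
  -- iteration 2/4 --
  RT 270: heading 45 -> 135
  BK 11: (-7.414,0.586) -> (0.364,-7.192) [heading=135, draw]
  FD 8: (0.364,-7.192) -> (-5.293,-1.536) [heading=135, draw]
  FD 1: (-5.293,-1.536) -> (-6,-0.828) [heading=135, draw]
  -- iteration 3/4 --
  RT 270: heading 135 -> 225
  BK 11: (-6,-0.828) -> (1.778,6.95) [heading=225, draw]
  FD 8: (1.778,6.95) -> (-3.879,1.293) [heading=225, draw]
  FD 1: (-3.879,1.293) -> (-4.586,0.586) [heading=225, draw]
  -- iteration 4/4 --
  RT 270: heading 225 -> 315
  BK 11: (-4.586,0.586) -> (-12.364,8.364) [heading=315, draw]
  FD 8: (-12.364,8.364) -> (-6.707,2.707) [heading=315, draw]
  FD 1: (-6.707,2.707) -> (-6,2) [heading=315, draw]
]
FD 15: (-6,2) -> (4.607,-8.607) [heading=315, draw]
Final: pos=(4.607,-8.607), heading=315, 13 segment(s) drawn
Segments drawn: 13

Answer: 13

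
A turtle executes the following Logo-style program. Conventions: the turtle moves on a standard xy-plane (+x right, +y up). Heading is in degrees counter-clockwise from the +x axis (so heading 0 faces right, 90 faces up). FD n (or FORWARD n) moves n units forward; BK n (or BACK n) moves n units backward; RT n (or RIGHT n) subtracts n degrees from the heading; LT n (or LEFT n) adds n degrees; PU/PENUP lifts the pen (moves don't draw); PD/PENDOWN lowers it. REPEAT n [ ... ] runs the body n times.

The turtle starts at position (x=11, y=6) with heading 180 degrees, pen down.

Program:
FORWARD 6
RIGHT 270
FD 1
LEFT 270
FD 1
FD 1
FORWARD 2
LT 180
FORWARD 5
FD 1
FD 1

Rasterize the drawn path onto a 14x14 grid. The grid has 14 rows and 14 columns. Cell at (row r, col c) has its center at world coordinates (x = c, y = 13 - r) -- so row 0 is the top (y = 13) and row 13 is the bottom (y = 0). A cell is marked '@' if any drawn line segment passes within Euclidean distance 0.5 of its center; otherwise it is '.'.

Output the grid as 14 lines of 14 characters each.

Answer: ..............
..............
..............
..............
..............
..............
..............
.....@@@@@@@..
.@@@@@@@@.....
..............
..............
..............
..............
..............

Derivation:
Segment 0: (11,6) -> (5,6)
Segment 1: (5,6) -> (5,5)
Segment 2: (5,5) -> (4,5)
Segment 3: (4,5) -> (3,5)
Segment 4: (3,5) -> (1,5)
Segment 5: (1,5) -> (6,5)
Segment 6: (6,5) -> (7,5)
Segment 7: (7,5) -> (8,5)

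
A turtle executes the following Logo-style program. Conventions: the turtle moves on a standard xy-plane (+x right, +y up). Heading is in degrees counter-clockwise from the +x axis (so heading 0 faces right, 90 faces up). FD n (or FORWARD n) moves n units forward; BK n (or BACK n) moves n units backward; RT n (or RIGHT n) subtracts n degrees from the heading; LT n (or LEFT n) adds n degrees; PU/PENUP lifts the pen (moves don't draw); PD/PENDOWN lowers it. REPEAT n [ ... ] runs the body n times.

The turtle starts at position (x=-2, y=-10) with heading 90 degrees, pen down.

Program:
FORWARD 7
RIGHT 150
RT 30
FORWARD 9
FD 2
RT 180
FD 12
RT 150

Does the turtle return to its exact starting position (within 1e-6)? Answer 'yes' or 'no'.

Answer: no

Derivation:
Executing turtle program step by step:
Start: pos=(-2,-10), heading=90, pen down
FD 7: (-2,-10) -> (-2,-3) [heading=90, draw]
RT 150: heading 90 -> 300
RT 30: heading 300 -> 270
FD 9: (-2,-3) -> (-2,-12) [heading=270, draw]
FD 2: (-2,-12) -> (-2,-14) [heading=270, draw]
RT 180: heading 270 -> 90
FD 12: (-2,-14) -> (-2,-2) [heading=90, draw]
RT 150: heading 90 -> 300
Final: pos=(-2,-2), heading=300, 4 segment(s) drawn

Start position: (-2, -10)
Final position: (-2, -2)
Distance = 8; >= 1e-6 -> NOT closed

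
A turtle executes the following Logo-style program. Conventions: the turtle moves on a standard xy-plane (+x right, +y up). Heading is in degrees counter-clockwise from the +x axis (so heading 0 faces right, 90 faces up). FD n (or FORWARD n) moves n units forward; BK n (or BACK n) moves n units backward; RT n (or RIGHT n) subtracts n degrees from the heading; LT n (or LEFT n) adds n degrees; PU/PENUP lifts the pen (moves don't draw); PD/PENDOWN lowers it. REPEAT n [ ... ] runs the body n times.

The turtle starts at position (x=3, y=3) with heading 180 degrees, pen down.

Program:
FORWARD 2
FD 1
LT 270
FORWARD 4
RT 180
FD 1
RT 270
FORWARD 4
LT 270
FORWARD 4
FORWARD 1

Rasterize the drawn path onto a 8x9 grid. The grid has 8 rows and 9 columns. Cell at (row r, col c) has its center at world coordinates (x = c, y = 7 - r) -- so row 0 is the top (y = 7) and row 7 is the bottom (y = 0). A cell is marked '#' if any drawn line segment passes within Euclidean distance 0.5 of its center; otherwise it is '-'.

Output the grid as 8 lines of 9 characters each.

Segment 0: (3,3) -> (1,3)
Segment 1: (1,3) -> (0,3)
Segment 2: (0,3) -> (0,7)
Segment 3: (0,7) -> (0,6)
Segment 4: (0,6) -> (4,6)
Segment 5: (4,6) -> (4,2)
Segment 6: (4,2) -> (4,1)

Answer: #--------
#####----
#---#----
#---#----
#####----
----#----
----#----
---------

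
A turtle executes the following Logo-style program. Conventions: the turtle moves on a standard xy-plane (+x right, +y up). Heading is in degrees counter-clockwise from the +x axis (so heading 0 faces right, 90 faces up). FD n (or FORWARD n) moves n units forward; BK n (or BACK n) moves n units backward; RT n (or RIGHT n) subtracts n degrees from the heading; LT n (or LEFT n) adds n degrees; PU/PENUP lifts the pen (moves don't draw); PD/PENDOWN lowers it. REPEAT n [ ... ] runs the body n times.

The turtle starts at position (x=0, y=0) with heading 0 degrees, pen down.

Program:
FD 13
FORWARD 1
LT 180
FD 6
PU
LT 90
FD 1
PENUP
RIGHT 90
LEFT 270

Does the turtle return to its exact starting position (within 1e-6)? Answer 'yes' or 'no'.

Executing turtle program step by step:
Start: pos=(0,0), heading=0, pen down
FD 13: (0,0) -> (13,0) [heading=0, draw]
FD 1: (13,0) -> (14,0) [heading=0, draw]
LT 180: heading 0 -> 180
FD 6: (14,0) -> (8,0) [heading=180, draw]
PU: pen up
LT 90: heading 180 -> 270
FD 1: (8,0) -> (8,-1) [heading=270, move]
PU: pen up
RT 90: heading 270 -> 180
LT 270: heading 180 -> 90
Final: pos=(8,-1), heading=90, 3 segment(s) drawn

Start position: (0, 0)
Final position: (8, -1)
Distance = 8.062; >= 1e-6 -> NOT closed

Answer: no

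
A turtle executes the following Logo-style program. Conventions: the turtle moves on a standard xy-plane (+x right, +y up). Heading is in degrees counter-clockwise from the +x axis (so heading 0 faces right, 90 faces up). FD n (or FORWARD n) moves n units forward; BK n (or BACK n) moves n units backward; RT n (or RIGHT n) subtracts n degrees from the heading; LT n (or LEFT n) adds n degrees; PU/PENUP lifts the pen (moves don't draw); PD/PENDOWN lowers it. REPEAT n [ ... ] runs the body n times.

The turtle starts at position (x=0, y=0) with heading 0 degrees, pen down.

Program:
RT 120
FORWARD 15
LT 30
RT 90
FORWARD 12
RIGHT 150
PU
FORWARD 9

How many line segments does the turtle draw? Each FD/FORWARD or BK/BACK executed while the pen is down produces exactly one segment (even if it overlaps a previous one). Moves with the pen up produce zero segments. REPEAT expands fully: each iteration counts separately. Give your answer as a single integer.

Executing turtle program step by step:
Start: pos=(0,0), heading=0, pen down
RT 120: heading 0 -> 240
FD 15: (0,0) -> (-7.5,-12.99) [heading=240, draw]
LT 30: heading 240 -> 270
RT 90: heading 270 -> 180
FD 12: (-7.5,-12.99) -> (-19.5,-12.99) [heading=180, draw]
RT 150: heading 180 -> 30
PU: pen up
FD 9: (-19.5,-12.99) -> (-11.706,-8.49) [heading=30, move]
Final: pos=(-11.706,-8.49), heading=30, 2 segment(s) drawn
Segments drawn: 2

Answer: 2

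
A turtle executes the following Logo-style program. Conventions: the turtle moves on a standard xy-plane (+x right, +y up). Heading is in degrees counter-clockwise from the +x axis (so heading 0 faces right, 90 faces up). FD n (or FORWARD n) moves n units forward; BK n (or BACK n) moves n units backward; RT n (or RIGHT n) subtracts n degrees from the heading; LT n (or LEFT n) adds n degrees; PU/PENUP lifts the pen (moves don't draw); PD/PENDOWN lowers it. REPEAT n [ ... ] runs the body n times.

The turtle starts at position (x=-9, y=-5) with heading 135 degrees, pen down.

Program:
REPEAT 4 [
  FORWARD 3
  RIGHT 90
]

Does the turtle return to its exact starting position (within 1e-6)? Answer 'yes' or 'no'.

Executing turtle program step by step:
Start: pos=(-9,-5), heading=135, pen down
REPEAT 4 [
  -- iteration 1/4 --
  FD 3: (-9,-5) -> (-11.121,-2.879) [heading=135, draw]
  RT 90: heading 135 -> 45
  -- iteration 2/4 --
  FD 3: (-11.121,-2.879) -> (-9,-0.757) [heading=45, draw]
  RT 90: heading 45 -> 315
  -- iteration 3/4 --
  FD 3: (-9,-0.757) -> (-6.879,-2.879) [heading=315, draw]
  RT 90: heading 315 -> 225
  -- iteration 4/4 --
  FD 3: (-6.879,-2.879) -> (-9,-5) [heading=225, draw]
  RT 90: heading 225 -> 135
]
Final: pos=(-9,-5), heading=135, 4 segment(s) drawn

Start position: (-9, -5)
Final position: (-9, -5)
Distance = 0; < 1e-6 -> CLOSED

Answer: yes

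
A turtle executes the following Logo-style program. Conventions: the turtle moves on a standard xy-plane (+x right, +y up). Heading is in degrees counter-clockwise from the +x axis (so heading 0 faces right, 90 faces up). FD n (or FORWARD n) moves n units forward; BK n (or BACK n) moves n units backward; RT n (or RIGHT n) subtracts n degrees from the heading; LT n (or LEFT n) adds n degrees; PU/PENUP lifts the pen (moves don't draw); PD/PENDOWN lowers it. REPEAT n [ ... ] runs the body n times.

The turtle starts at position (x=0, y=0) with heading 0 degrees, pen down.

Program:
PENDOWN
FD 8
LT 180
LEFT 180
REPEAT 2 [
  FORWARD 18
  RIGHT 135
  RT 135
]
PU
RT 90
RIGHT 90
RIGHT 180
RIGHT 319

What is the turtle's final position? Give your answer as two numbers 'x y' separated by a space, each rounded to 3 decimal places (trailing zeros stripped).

Answer: 26 18

Derivation:
Executing turtle program step by step:
Start: pos=(0,0), heading=0, pen down
PD: pen down
FD 8: (0,0) -> (8,0) [heading=0, draw]
LT 180: heading 0 -> 180
LT 180: heading 180 -> 0
REPEAT 2 [
  -- iteration 1/2 --
  FD 18: (8,0) -> (26,0) [heading=0, draw]
  RT 135: heading 0 -> 225
  RT 135: heading 225 -> 90
  -- iteration 2/2 --
  FD 18: (26,0) -> (26,18) [heading=90, draw]
  RT 135: heading 90 -> 315
  RT 135: heading 315 -> 180
]
PU: pen up
RT 90: heading 180 -> 90
RT 90: heading 90 -> 0
RT 180: heading 0 -> 180
RT 319: heading 180 -> 221
Final: pos=(26,18), heading=221, 3 segment(s) drawn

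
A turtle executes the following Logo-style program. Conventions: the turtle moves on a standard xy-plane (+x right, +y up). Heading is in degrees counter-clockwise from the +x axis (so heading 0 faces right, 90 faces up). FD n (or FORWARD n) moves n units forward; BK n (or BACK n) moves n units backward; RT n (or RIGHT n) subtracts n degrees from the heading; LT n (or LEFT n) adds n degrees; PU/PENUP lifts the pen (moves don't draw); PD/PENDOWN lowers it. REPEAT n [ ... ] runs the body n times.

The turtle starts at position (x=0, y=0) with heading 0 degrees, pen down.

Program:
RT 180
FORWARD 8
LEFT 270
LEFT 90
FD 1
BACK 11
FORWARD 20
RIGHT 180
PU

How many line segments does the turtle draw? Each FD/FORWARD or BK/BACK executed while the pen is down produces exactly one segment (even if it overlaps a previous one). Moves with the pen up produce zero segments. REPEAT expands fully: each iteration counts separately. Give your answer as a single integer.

Executing turtle program step by step:
Start: pos=(0,0), heading=0, pen down
RT 180: heading 0 -> 180
FD 8: (0,0) -> (-8,0) [heading=180, draw]
LT 270: heading 180 -> 90
LT 90: heading 90 -> 180
FD 1: (-8,0) -> (-9,0) [heading=180, draw]
BK 11: (-9,0) -> (2,0) [heading=180, draw]
FD 20: (2,0) -> (-18,0) [heading=180, draw]
RT 180: heading 180 -> 0
PU: pen up
Final: pos=(-18,0), heading=0, 4 segment(s) drawn
Segments drawn: 4

Answer: 4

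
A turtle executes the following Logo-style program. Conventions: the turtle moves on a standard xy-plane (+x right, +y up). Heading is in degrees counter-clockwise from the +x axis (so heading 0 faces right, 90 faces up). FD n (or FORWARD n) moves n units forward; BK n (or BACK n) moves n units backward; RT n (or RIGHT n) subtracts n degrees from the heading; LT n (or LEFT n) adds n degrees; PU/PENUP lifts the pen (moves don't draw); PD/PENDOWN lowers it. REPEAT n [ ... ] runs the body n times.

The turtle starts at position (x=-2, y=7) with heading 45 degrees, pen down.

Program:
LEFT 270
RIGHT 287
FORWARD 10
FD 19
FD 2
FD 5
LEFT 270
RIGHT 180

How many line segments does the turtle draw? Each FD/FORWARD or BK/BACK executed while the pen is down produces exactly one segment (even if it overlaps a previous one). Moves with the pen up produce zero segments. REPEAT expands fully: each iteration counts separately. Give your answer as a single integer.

Answer: 4

Derivation:
Executing turtle program step by step:
Start: pos=(-2,7), heading=45, pen down
LT 270: heading 45 -> 315
RT 287: heading 315 -> 28
FD 10: (-2,7) -> (6.829,11.695) [heading=28, draw]
FD 19: (6.829,11.695) -> (23.605,20.615) [heading=28, draw]
FD 2: (23.605,20.615) -> (25.371,21.554) [heading=28, draw]
FD 5: (25.371,21.554) -> (29.786,23.901) [heading=28, draw]
LT 270: heading 28 -> 298
RT 180: heading 298 -> 118
Final: pos=(29.786,23.901), heading=118, 4 segment(s) drawn
Segments drawn: 4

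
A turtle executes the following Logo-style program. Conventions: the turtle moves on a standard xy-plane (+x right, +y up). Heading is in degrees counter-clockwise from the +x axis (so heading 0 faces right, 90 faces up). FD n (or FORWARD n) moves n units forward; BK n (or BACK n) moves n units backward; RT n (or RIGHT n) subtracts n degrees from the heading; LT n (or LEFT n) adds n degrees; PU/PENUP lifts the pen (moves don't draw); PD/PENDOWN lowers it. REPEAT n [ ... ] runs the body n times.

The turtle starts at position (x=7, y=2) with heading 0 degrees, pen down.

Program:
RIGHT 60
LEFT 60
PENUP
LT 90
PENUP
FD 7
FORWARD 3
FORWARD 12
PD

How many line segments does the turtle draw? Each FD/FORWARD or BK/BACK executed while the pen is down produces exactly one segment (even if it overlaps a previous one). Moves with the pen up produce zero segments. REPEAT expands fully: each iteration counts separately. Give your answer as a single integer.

Answer: 0

Derivation:
Executing turtle program step by step:
Start: pos=(7,2), heading=0, pen down
RT 60: heading 0 -> 300
LT 60: heading 300 -> 0
PU: pen up
LT 90: heading 0 -> 90
PU: pen up
FD 7: (7,2) -> (7,9) [heading=90, move]
FD 3: (7,9) -> (7,12) [heading=90, move]
FD 12: (7,12) -> (7,24) [heading=90, move]
PD: pen down
Final: pos=(7,24), heading=90, 0 segment(s) drawn
Segments drawn: 0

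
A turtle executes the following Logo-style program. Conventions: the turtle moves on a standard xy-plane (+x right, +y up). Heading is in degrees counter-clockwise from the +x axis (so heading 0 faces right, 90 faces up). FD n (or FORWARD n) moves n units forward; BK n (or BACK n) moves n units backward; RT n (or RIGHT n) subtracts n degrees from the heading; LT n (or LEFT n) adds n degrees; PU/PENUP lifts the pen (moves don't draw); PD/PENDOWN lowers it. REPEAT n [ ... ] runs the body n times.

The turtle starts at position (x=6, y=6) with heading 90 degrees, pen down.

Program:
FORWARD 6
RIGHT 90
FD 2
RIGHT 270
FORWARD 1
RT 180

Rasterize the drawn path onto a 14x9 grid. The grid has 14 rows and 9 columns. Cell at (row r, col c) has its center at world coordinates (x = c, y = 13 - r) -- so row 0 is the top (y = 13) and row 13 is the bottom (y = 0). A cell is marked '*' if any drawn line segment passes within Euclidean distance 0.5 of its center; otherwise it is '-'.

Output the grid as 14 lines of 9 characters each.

Answer: --------*
------***
------*--
------*--
------*--
------*--
------*--
------*--
---------
---------
---------
---------
---------
---------

Derivation:
Segment 0: (6,6) -> (6,12)
Segment 1: (6,12) -> (8,12)
Segment 2: (8,12) -> (8,13)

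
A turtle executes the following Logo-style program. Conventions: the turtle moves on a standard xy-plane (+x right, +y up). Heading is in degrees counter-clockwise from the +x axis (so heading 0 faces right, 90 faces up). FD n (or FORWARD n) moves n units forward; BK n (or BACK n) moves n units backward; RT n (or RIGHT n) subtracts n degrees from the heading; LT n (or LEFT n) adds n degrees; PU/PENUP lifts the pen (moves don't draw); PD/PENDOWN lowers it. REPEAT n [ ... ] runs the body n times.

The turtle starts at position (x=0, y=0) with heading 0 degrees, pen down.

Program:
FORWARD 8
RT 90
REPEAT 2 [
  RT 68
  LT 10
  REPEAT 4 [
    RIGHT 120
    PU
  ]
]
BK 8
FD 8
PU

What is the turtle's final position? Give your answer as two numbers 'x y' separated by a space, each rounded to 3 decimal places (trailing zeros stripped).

Answer: 8 0

Derivation:
Executing turtle program step by step:
Start: pos=(0,0), heading=0, pen down
FD 8: (0,0) -> (8,0) [heading=0, draw]
RT 90: heading 0 -> 270
REPEAT 2 [
  -- iteration 1/2 --
  RT 68: heading 270 -> 202
  LT 10: heading 202 -> 212
  REPEAT 4 [
    -- iteration 1/4 --
    RT 120: heading 212 -> 92
    PU: pen up
    -- iteration 2/4 --
    RT 120: heading 92 -> 332
    PU: pen up
    -- iteration 3/4 --
    RT 120: heading 332 -> 212
    PU: pen up
    -- iteration 4/4 --
    RT 120: heading 212 -> 92
    PU: pen up
  ]
  -- iteration 2/2 --
  RT 68: heading 92 -> 24
  LT 10: heading 24 -> 34
  REPEAT 4 [
    -- iteration 1/4 --
    RT 120: heading 34 -> 274
    PU: pen up
    -- iteration 2/4 --
    RT 120: heading 274 -> 154
    PU: pen up
    -- iteration 3/4 --
    RT 120: heading 154 -> 34
    PU: pen up
    -- iteration 4/4 --
    RT 120: heading 34 -> 274
    PU: pen up
  ]
]
BK 8: (8,0) -> (7.442,7.981) [heading=274, move]
FD 8: (7.442,7.981) -> (8,0) [heading=274, move]
PU: pen up
Final: pos=(8,0), heading=274, 1 segment(s) drawn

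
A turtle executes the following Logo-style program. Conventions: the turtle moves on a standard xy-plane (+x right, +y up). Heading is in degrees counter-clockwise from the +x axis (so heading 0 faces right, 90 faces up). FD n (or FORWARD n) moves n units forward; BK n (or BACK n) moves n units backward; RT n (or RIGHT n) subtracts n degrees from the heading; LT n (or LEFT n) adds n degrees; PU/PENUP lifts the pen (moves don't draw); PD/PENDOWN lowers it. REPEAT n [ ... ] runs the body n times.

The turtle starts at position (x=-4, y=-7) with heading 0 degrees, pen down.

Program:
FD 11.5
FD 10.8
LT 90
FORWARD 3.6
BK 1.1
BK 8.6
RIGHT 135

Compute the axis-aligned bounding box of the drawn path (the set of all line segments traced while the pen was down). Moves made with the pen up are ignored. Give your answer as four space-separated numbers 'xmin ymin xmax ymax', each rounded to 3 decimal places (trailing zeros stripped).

Answer: -4 -13.1 18.3 -3.4

Derivation:
Executing turtle program step by step:
Start: pos=(-4,-7), heading=0, pen down
FD 11.5: (-4,-7) -> (7.5,-7) [heading=0, draw]
FD 10.8: (7.5,-7) -> (18.3,-7) [heading=0, draw]
LT 90: heading 0 -> 90
FD 3.6: (18.3,-7) -> (18.3,-3.4) [heading=90, draw]
BK 1.1: (18.3,-3.4) -> (18.3,-4.5) [heading=90, draw]
BK 8.6: (18.3,-4.5) -> (18.3,-13.1) [heading=90, draw]
RT 135: heading 90 -> 315
Final: pos=(18.3,-13.1), heading=315, 5 segment(s) drawn

Segment endpoints: x in {-4, 7.5, 18.3}, y in {-13.1, -7, -4.5, -3.4}
xmin=-4, ymin=-13.1, xmax=18.3, ymax=-3.4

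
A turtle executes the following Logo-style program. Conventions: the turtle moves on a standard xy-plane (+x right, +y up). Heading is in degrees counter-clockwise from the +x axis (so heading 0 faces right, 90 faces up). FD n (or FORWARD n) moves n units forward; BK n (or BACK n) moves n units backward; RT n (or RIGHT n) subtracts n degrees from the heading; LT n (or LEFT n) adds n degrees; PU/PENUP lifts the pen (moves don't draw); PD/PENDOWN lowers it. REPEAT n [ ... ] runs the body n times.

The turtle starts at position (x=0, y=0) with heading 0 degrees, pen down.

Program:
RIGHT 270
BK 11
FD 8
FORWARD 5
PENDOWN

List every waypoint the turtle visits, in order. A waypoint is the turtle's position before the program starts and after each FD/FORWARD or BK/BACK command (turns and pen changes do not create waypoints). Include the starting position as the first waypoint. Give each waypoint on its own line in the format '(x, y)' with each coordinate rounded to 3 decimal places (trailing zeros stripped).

Executing turtle program step by step:
Start: pos=(0,0), heading=0, pen down
RT 270: heading 0 -> 90
BK 11: (0,0) -> (0,-11) [heading=90, draw]
FD 8: (0,-11) -> (0,-3) [heading=90, draw]
FD 5: (0,-3) -> (0,2) [heading=90, draw]
PD: pen down
Final: pos=(0,2), heading=90, 3 segment(s) drawn
Waypoints (4 total):
(0, 0)
(0, -11)
(0, -3)
(0, 2)

Answer: (0, 0)
(0, -11)
(0, -3)
(0, 2)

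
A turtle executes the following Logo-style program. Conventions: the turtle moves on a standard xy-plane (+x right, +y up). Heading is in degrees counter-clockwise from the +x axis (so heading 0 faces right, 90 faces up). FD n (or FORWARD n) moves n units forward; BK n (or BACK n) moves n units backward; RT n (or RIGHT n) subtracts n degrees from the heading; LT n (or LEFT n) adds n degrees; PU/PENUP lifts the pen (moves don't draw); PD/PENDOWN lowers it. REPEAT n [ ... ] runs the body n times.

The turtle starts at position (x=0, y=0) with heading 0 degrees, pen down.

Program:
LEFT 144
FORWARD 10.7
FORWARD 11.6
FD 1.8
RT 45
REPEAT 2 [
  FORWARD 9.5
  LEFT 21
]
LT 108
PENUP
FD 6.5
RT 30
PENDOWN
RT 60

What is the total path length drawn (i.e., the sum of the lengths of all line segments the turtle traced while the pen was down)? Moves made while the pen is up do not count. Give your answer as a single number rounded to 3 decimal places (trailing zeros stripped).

Executing turtle program step by step:
Start: pos=(0,0), heading=0, pen down
LT 144: heading 0 -> 144
FD 10.7: (0,0) -> (-8.656,6.289) [heading=144, draw]
FD 11.6: (-8.656,6.289) -> (-18.041,13.108) [heading=144, draw]
FD 1.8: (-18.041,13.108) -> (-19.497,14.166) [heading=144, draw]
RT 45: heading 144 -> 99
REPEAT 2 [
  -- iteration 1/2 --
  FD 9.5: (-19.497,14.166) -> (-20.983,23.549) [heading=99, draw]
  LT 21: heading 99 -> 120
  -- iteration 2/2 --
  FD 9.5: (-20.983,23.549) -> (-25.733,31.776) [heading=120, draw]
  LT 21: heading 120 -> 141
]
LT 108: heading 141 -> 249
PU: pen up
FD 6.5: (-25.733,31.776) -> (-28.063,25.708) [heading=249, move]
RT 30: heading 249 -> 219
PD: pen down
RT 60: heading 219 -> 159
Final: pos=(-28.063,25.708), heading=159, 5 segment(s) drawn

Segment lengths:
  seg 1: (0,0) -> (-8.656,6.289), length = 10.7
  seg 2: (-8.656,6.289) -> (-18.041,13.108), length = 11.6
  seg 3: (-18.041,13.108) -> (-19.497,14.166), length = 1.8
  seg 4: (-19.497,14.166) -> (-20.983,23.549), length = 9.5
  seg 5: (-20.983,23.549) -> (-25.733,31.776), length = 9.5
Total = 43.1

Answer: 43.1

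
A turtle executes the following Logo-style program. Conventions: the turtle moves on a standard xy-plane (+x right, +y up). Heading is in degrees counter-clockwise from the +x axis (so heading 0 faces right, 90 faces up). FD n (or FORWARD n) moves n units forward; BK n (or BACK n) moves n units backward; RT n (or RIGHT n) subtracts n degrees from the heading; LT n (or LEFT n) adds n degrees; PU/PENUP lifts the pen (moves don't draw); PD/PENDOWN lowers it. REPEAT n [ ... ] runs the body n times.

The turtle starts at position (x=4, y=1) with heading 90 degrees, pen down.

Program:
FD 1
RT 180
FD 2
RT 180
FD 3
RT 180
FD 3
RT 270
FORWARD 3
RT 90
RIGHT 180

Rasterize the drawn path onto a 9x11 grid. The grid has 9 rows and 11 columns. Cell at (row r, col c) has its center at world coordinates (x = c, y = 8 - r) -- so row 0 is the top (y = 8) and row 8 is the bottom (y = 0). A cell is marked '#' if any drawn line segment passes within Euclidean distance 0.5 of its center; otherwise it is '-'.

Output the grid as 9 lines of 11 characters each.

Segment 0: (4,1) -> (4,2)
Segment 1: (4,2) -> (4,0)
Segment 2: (4,0) -> (4,3)
Segment 3: (4,3) -> (4,0)
Segment 4: (4,0) -> (7,0)

Answer: -----------
-----------
-----------
-----------
-----------
----#------
----#------
----#------
----####---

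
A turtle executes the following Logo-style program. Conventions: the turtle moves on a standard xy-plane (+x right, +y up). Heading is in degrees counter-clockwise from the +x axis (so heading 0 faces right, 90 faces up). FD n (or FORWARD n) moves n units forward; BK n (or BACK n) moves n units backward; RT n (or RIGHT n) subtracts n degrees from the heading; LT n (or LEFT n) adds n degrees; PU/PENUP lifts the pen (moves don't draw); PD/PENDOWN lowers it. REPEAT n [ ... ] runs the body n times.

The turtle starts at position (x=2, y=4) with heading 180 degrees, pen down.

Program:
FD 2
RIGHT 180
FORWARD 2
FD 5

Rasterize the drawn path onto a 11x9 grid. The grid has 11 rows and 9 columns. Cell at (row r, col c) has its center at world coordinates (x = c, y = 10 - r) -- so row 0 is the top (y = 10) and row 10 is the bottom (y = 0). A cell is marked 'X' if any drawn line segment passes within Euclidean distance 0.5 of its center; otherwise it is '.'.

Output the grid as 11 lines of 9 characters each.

Segment 0: (2,4) -> (0,4)
Segment 1: (0,4) -> (2,4)
Segment 2: (2,4) -> (7,4)

Answer: .........
.........
.........
.........
.........
.........
XXXXXXXX.
.........
.........
.........
.........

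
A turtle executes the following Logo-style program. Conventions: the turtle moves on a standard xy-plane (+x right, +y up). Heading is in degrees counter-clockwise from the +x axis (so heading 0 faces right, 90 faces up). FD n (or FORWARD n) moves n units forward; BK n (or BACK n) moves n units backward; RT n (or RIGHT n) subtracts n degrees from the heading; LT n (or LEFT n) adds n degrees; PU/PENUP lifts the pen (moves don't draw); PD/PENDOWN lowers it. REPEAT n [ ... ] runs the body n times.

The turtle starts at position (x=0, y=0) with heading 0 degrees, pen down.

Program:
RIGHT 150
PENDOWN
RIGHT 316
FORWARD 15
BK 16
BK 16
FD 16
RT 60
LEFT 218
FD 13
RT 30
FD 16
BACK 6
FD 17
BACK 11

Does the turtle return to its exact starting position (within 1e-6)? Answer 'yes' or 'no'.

Answer: no

Derivation:
Executing turtle program step by step:
Start: pos=(0,0), heading=0, pen down
RT 150: heading 0 -> 210
PD: pen down
RT 316: heading 210 -> 254
FD 15: (0,0) -> (-4.135,-14.419) [heading=254, draw]
BK 16: (-4.135,-14.419) -> (0.276,0.961) [heading=254, draw]
BK 16: (0.276,0.961) -> (4.686,16.341) [heading=254, draw]
FD 16: (4.686,16.341) -> (0.276,0.961) [heading=254, draw]
RT 60: heading 254 -> 194
LT 218: heading 194 -> 52
FD 13: (0.276,0.961) -> (8.279,11.205) [heading=52, draw]
RT 30: heading 52 -> 22
FD 16: (8.279,11.205) -> (23.114,17.199) [heading=22, draw]
BK 6: (23.114,17.199) -> (17.551,14.951) [heading=22, draw]
FD 17: (17.551,14.951) -> (33.313,21.32) [heading=22, draw]
BK 11: (33.313,21.32) -> (23.114,17.199) [heading=22, draw]
Final: pos=(23.114,17.199), heading=22, 9 segment(s) drawn

Start position: (0, 0)
Final position: (23.114, 17.199)
Distance = 28.811; >= 1e-6 -> NOT closed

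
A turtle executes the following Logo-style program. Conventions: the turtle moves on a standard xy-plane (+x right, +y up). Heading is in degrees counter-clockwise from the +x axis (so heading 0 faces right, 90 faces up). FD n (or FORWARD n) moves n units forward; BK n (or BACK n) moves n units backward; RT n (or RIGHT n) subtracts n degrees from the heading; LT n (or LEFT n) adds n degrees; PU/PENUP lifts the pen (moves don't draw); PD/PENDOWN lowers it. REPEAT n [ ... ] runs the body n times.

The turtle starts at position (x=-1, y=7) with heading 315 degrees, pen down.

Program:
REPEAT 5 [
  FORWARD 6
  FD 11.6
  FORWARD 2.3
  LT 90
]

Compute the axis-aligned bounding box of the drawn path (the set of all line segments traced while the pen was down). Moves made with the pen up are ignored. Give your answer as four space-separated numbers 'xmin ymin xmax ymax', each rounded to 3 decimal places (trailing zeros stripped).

Executing turtle program step by step:
Start: pos=(-1,7), heading=315, pen down
REPEAT 5 [
  -- iteration 1/5 --
  FD 6: (-1,7) -> (3.243,2.757) [heading=315, draw]
  FD 11.6: (3.243,2.757) -> (11.445,-5.445) [heading=315, draw]
  FD 2.3: (11.445,-5.445) -> (13.071,-7.071) [heading=315, draw]
  LT 90: heading 315 -> 45
  -- iteration 2/5 --
  FD 6: (13.071,-7.071) -> (17.314,-2.829) [heading=45, draw]
  FD 11.6: (17.314,-2.829) -> (25.517,5.374) [heading=45, draw]
  FD 2.3: (25.517,5.374) -> (27.143,7) [heading=45, draw]
  LT 90: heading 45 -> 135
  -- iteration 3/5 --
  FD 6: (27.143,7) -> (22.9,11.243) [heading=135, draw]
  FD 11.6: (22.9,11.243) -> (14.698,19.445) [heading=135, draw]
  FD 2.3: (14.698,19.445) -> (13.071,21.071) [heading=135, draw]
  LT 90: heading 135 -> 225
  -- iteration 4/5 --
  FD 6: (13.071,21.071) -> (8.829,16.829) [heading=225, draw]
  FD 11.6: (8.829,16.829) -> (0.626,8.626) [heading=225, draw]
  FD 2.3: (0.626,8.626) -> (-1,7) [heading=225, draw]
  LT 90: heading 225 -> 315
  -- iteration 5/5 --
  FD 6: (-1,7) -> (3.243,2.757) [heading=315, draw]
  FD 11.6: (3.243,2.757) -> (11.445,-5.445) [heading=315, draw]
  FD 2.3: (11.445,-5.445) -> (13.071,-7.071) [heading=315, draw]
  LT 90: heading 315 -> 45
]
Final: pos=(13.071,-7.071), heading=45, 15 segment(s) drawn

Segment endpoints: x in {-1, -1, 0.626, 3.243, 3.243, 8.829, 11.445, 11.445, 13.071, 13.071, 13.071, 14.698, 17.314, 22.9, 25.517, 27.143}, y in {-7.071, -7.071, -5.445, -5.445, -2.829, 2.757, 2.757, 5.374, 7, 7, 7, 8.626, 11.243, 16.829, 19.445, 21.071}
xmin=-1, ymin=-7.071, xmax=27.143, ymax=21.071

Answer: -1 -7.071 27.143 21.071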